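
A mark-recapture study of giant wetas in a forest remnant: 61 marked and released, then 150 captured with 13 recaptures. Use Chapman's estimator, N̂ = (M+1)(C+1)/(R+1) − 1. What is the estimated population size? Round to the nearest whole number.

N ≈ 668

N̂ = (61+1)(150+1)/(13+1) − 1 = 62·151/14 − 1
= 9362/14 − 1 ≈ 668.7 − 1 ≈ 667.7 → 668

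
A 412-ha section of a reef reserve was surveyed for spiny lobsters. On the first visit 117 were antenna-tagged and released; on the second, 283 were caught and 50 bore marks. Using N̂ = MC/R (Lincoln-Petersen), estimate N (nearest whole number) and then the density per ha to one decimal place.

density ≈ 1.6 spiny lobsters per ha

N̂ = 117·283/50 = 33111/50 ≈ 662.2 → 662
Density = N̂ / area = 662 / 412 ≈ 1.61 → 1.6 per ha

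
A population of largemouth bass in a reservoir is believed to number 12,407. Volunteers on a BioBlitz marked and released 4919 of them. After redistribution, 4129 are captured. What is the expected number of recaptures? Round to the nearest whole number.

expected recaptures ≈ 1637

Expected recaptures E[R] = M·C / N.
E[R] = 4919 × 4129 / 12407 = 20310551 / 12407 ≈ 1637.0 → 1637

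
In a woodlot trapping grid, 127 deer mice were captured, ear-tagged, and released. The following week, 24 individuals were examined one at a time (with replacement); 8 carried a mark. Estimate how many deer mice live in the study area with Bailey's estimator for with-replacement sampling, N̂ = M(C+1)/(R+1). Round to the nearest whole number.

N ≈ 353

N̂ = 127·(24+1)/(8+1) = 127·25/9 = 3175/9 ≈ 352.8 → 353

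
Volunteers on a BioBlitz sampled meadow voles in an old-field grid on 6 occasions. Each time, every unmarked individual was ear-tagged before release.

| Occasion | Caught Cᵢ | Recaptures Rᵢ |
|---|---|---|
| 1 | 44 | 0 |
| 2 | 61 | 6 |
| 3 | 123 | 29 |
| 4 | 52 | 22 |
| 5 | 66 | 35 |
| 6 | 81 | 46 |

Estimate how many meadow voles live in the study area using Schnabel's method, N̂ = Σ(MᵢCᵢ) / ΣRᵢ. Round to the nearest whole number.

N ≈ 436

Marked at large before each occasion: Mᵢ = Σⱼ<ᵢ (Cⱼ − Rⱼ) → M1=0, M2=44, M3=99, M4=193, M5=223, M6=254
Σ MᵢCᵢ = 0·44 + 44·61 + 99·123 + 193·52 + 223·66 + 254·81 = 0 + 2684 + 12177 + 10036 + 14718 + 20574 = 60189
Σ Rᵢ = 0 + 6 + 29 + 22 + 35 + 46 = 138
N̂ = 60189 / 138 ≈ 436.2 → 436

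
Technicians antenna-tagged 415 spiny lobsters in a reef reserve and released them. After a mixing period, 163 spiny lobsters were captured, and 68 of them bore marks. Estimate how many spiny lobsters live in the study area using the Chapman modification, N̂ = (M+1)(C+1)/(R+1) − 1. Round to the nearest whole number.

N ≈ 988

N̂ = (415+1)(163+1)/(68+1) − 1 = 416·164/69 − 1
= 68224/69 − 1 ≈ 988.8 − 1 ≈ 987.8 → 988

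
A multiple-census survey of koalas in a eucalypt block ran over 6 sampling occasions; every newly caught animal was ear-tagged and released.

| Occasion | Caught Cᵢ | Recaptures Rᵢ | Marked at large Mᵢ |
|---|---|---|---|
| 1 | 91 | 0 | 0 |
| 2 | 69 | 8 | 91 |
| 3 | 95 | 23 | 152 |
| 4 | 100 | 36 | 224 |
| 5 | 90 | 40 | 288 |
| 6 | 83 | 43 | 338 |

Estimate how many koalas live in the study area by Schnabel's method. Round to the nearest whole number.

N ≈ 647

Σ MᵢCᵢ = 0·91 + 91·69 + 152·95 + 224·100 + 288·90 + 338·83 = 0 + 6279 + 14440 + 22400 + 25920 + 28054 = 97093
Σ Rᵢ = 0 + 8 + 23 + 36 + 40 + 43 = 150
N̂ = 97093 / 150 ≈ 647.3 → 647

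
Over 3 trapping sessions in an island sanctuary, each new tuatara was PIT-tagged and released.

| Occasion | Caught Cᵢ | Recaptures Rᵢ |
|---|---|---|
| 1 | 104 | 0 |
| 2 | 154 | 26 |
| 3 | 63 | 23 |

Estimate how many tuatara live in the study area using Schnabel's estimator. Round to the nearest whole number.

Marked at large before each occasion: Mᵢ = Σⱼ<ᵢ (Cⱼ − Rⱼ) → M1=0, M2=104, M3=232
Σ MᵢCᵢ = 0·104 + 104·154 + 232·63 = 0 + 16016 + 14616 = 30632
Σ Rᵢ = 0 + 26 + 23 = 49
N̂ = 30632 / 49 ≈ 625.1 → 625

N ≈ 625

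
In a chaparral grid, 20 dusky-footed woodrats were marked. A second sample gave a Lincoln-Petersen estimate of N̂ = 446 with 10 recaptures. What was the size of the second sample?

C = 223

From N = M·C/R: C = N·R / M = 446·10 / 20 = 4460 / 20 = 223.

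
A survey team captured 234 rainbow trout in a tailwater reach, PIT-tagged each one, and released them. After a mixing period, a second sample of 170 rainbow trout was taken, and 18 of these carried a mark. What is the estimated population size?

The marked fraction in the recapture sample should equal the marked fraction in the population: 18/170 = 234/N.
N = (234 × 170) / 18 = 39780 / 18 = 2210

N = 2210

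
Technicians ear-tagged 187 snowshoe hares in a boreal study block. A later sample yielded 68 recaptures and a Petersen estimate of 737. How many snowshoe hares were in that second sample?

C = 268

From N = M·C/R: C = N·R / M = 737·68 / 187 = 50116 / 187 = 268.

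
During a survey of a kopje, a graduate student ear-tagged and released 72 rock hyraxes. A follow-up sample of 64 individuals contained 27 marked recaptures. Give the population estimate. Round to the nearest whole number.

The marked fraction in the recapture sample should equal the marked fraction in the population: 27/64 = 72/N.
N = (72 × 64) / 27 = 4608 / 27 ≈ 170.7 → 171

N ≈ 171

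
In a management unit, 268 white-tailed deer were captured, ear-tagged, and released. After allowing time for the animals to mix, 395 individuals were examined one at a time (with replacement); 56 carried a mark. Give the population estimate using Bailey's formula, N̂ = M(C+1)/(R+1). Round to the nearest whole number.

N ≈ 1862

N̂ = 268·(395+1)/(56+1) = 268·396/57 = 106128/57 ≈ 1861.9 → 1862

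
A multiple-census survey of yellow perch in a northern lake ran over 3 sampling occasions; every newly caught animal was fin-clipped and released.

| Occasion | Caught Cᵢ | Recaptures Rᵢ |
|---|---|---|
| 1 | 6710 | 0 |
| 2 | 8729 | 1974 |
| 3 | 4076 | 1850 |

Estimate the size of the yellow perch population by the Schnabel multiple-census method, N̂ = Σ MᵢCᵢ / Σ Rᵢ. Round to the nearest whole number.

N ≈ 29,669

Marked at large before each occasion: Mᵢ = Σⱼ<ᵢ (Cⱼ − Rⱼ) → M1=0, M2=6710, M3=13465
Σ MᵢCᵢ = 0·6710 + 6710·8729 + 13465·4076 = 0 + 58571590 + 54883340 = 113454930
Σ Rᵢ = 0 + 1974 + 1850 = 3824
N̂ = 113454930 / 3824 ≈ 29669.2 → 29669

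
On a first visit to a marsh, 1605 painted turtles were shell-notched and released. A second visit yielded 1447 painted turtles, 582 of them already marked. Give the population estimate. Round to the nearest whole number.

N ≈ 3990

N = (1605 × 1447) / 582 = 2322435 / 582 ≈ 3990.4 → 3990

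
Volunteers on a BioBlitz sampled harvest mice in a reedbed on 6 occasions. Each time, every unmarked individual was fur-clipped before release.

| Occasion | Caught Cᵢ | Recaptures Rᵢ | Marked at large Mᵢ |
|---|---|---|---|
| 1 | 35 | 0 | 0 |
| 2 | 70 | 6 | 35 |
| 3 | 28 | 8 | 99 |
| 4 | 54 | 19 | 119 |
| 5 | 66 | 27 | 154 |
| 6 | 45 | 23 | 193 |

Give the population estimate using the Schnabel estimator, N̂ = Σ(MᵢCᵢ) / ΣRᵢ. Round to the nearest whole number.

N ≈ 367

Σ MᵢCᵢ = 0·35 + 35·70 + 99·28 + 119·54 + 154·66 + 193·45 = 0 + 2450 + 2772 + 6426 + 10164 + 8685 = 30497
Σ Rᵢ = 0 + 6 + 8 + 19 + 27 + 23 = 83
N̂ = 30497 / 83 ≈ 367.4 → 367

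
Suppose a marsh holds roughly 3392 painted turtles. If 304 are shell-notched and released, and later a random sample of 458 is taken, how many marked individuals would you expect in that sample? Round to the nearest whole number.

The marked fraction of the population is 304/3392, so in a sample of 458 expect C·(M/N) marked.
E[R] = 304 × 458 / 3392 = 139232 / 3392 ≈ 41.0 → 41

expected recaptures ≈ 41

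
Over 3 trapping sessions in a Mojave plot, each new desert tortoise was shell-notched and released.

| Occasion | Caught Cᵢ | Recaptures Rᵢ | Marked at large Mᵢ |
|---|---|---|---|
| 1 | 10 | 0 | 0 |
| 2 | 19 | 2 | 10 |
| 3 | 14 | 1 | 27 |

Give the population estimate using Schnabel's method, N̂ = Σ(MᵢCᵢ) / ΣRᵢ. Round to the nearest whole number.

N ≈ 189

Σ MᵢCᵢ = 0·10 + 10·19 + 27·14 = 0 + 190 + 378 = 568
Σ Rᵢ = 0 + 2 + 1 = 3
N̂ = 568 / 3 ≈ 189.3 → 189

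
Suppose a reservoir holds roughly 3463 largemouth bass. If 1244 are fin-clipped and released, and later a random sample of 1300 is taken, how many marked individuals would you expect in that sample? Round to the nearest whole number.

The marked fraction of the population is 1244/3463, so in a sample of 1300 expect C·(M/N) marked.
E[R] = 1244 × 1300 / 3463 = 1617200 / 3463 ≈ 467.0 → 467

expected recaptures ≈ 467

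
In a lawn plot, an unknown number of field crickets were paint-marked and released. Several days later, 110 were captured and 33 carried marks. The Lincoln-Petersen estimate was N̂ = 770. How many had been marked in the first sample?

From N = M·C/R: M = N·R / C = 770·33 / 110 = 25410 / 110 = 231.

M = 231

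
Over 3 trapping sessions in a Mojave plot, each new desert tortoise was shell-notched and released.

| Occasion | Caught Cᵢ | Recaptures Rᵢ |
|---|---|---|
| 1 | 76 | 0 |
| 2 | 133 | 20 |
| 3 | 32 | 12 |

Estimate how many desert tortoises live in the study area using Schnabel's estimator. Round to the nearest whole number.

Marked at large before each occasion: Mᵢ = Σⱼ<ᵢ (Cⱼ − Rⱼ) → M1=0, M2=76, M3=189
Σ MᵢCᵢ = 0·76 + 76·133 + 189·32 = 0 + 10108 + 6048 = 16156
Σ Rᵢ = 0 + 20 + 12 = 32
N̂ = 16156 / 32 ≈ 504.9 → 505

N ≈ 505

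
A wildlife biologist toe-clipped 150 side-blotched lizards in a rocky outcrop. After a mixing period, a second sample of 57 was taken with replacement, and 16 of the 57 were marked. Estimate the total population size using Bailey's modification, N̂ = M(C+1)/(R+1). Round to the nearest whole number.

N ≈ 512

N̂ = 150·(57+1)/(16+1) = 150·58/17 = 8700/17 ≈ 511.8 → 512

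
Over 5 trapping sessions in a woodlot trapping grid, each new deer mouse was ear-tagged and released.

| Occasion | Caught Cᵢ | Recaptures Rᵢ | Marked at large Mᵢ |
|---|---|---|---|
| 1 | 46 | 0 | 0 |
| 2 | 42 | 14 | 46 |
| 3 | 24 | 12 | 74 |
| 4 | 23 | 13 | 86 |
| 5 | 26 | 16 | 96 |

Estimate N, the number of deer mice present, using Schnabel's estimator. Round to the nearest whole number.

N ≈ 149

Σ MᵢCᵢ = 0·46 + 46·42 + 74·24 + 86·23 + 96·26 = 0 + 1932 + 1776 + 1978 + 2496 = 8182
Σ Rᵢ = 0 + 14 + 12 + 13 + 16 = 55
N̂ = 8182 / 55 ≈ 148.8 → 149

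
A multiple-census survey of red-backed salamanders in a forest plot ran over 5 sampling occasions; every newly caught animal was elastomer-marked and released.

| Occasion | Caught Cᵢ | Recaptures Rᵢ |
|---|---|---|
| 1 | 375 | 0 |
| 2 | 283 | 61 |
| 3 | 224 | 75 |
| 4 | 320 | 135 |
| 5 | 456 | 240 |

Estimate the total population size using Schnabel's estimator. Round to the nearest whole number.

N ≈ 1767

Marked at large before each occasion: Mᵢ = Σⱼ<ᵢ (Cⱼ − Rⱼ) → M1=0, M2=375, M3=597, M4=746, M5=931
Σ MᵢCᵢ = 0·375 + 375·283 + 597·224 + 746·320 + 931·456 = 0 + 106125 + 133728 + 238720 + 424536 = 903109
Σ Rᵢ = 0 + 61 + 75 + 135 + 240 = 511
N̂ = 903109 / 511 ≈ 1767.3 → 1767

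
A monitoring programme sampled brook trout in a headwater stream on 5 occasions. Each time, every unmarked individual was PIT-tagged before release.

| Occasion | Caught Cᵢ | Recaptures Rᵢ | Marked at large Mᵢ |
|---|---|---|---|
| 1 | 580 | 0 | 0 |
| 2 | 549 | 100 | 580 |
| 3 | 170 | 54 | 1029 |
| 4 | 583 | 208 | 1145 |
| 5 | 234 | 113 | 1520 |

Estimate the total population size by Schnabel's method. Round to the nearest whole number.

Σ MᵢCᵢ = 0·580 + 580·549 + 1029·170 + 1145·583 + 1520·234 = 0 + 318420 + 174930 + 667535 + 355680 = 1516565
Σ Rᵢ = 0 + 100 + 54 + 208 + 113 = 475
N̂ = 1516565 / 475 ≈ 3192.8 → 3193

N ≈ 3193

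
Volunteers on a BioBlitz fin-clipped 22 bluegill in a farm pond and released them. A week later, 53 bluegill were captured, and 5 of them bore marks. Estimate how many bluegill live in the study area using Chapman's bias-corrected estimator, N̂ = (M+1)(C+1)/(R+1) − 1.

N = 206

N̂ = (22+1)(53+1)/(5+1) − 1 = 23·54/6 − 1
= 1242/6 − 1 = 207 − 1 = 206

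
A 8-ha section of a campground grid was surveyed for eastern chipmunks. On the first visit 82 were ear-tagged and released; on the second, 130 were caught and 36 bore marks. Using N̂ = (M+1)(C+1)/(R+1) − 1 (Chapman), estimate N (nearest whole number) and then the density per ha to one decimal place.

density ≈ 36.6 eastern chipmunks per ha

N̂ = 83·131/37 − 1 = 10873/37 − 1 ≈ 292.9 → 293
Density = N̂ / area = 293 / 8 ≈ 36.62 → 36.6 per ha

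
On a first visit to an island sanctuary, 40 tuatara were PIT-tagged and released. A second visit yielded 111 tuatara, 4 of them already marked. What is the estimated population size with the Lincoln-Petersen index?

N = 1110

If marked individuals mix randomly, R/C ≈ M/N, giving N ≈ M·C/R.
N = (40 × 111) / 4 = 4440 / 4 = 1110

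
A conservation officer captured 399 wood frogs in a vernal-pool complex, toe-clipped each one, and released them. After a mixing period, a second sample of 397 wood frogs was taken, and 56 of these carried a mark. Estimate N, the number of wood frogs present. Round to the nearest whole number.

N = (399 × 397) / 56 = 158403 / 56 ≈ 2828.6 → 2829

N ≈ 2829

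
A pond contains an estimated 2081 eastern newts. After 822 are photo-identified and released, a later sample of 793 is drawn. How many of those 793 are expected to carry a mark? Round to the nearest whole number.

expected recaptures ≈ 313

Expected recaptures E[R] = M·C / N.
E[R] = 822 × 793 / 2081 = 651846 / 2081 ≈ 313.2 → 313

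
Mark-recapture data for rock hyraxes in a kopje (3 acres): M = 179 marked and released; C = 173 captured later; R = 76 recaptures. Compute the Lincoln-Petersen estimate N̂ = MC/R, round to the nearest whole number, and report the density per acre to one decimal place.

N̂ = 179·173/76 = 30967/76 ≈ 407.46 → 407
Density = N̂ / area = 407 / 3 ≈ 135.67 → 135.7 per acre

density ≈ 135.7 rock hyraxes per acre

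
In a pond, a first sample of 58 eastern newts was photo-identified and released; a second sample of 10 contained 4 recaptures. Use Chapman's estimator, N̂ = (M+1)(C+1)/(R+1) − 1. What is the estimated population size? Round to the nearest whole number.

N̂ = (58+1)(10+1)/(4+1) − 1 = 59·11/5 − 1
= 649/5 − 1 ≈ 129.8 − 1 ≈ 128.8 → 129

N ≈ 129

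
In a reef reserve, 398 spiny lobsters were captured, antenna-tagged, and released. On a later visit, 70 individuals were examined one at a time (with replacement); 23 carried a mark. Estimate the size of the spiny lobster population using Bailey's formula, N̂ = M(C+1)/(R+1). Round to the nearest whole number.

N̂ = 398·(70+1)/(23+1) = 398·71/24 = 28258/24 ≈ 1177.4 → 1177

N ≈ 1177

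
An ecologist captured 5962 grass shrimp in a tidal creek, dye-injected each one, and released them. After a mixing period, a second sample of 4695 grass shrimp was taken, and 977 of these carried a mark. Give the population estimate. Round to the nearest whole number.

The marked fraction in the recapture sample should equal the marked fraction in the population: 977/4695 = 5962/N.
N = (5962 × 4695) / 977 = 27991590 / 977 ≈ 28650.6 → 28651

N ≈ 28,651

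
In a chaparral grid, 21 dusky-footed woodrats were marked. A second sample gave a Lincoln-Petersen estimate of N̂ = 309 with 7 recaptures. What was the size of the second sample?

From N = M·C/R: C = N·R / M = 309·7 / 21 = 2163 / 21 = 103.

C = 103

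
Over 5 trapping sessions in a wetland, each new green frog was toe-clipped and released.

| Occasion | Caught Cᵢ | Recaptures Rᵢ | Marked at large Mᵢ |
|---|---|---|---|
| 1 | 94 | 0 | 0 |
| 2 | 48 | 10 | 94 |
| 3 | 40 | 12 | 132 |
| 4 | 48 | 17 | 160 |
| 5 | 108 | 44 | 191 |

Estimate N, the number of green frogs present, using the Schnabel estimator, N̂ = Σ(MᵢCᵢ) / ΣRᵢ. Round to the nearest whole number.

N ≈ 459

Σ MᵢCᵢ = 0·94 + 94·48 + 132·40 + 160·48 + 191·108 = 0 + 4512 + 5280 + 7680 + 20628 = 38100
Σ Rᵢ = 0 + 10 + 12 + 17 + 44 = 83
N̂ = 38100 / 83 ≈ 459.0 → 459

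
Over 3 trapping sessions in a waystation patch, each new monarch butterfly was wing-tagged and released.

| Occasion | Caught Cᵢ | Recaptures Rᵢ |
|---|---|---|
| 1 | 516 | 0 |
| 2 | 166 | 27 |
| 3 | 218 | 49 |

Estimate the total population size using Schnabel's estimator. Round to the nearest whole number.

N ≈ 3006

Marked at large before each occasion: Mᵢ = Σⱼ<ᵢ (Cⱼ − Rⱼ) → M1=0, M2=516, M3=655
Σ MᵢCᵢ = 0·516 + 516·166 + 655·218 = 0 + 85656 + 142790 = 228446
Σ Rᵢ = 0 + 27 + 49 = 76
N̂ = 228446 / 76 ≈ 3005.9 → 3006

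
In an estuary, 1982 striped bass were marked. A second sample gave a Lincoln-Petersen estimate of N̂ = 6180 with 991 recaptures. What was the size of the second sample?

From N = M·C/R: C = N·R / M = 6180·991 / 1982 = 6124380 / 1982 = 3090.

C = 3090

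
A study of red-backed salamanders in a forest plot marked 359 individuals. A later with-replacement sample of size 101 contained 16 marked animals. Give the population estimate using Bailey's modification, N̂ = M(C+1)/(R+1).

N̂ = 359·(101+1)/(16+1) = 359·102/17 = 36618/17 = 2154

N = 2154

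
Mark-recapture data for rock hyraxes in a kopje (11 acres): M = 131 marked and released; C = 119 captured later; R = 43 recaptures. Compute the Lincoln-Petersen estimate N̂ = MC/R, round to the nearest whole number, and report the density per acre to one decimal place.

N̂ = 131·119/43 = 15589/43 ≈ 362.5 → 363
Density = N̂ / area = 363 / 11 = 33.0 per acre

density ≈ 33.0 rock hyraxes per acre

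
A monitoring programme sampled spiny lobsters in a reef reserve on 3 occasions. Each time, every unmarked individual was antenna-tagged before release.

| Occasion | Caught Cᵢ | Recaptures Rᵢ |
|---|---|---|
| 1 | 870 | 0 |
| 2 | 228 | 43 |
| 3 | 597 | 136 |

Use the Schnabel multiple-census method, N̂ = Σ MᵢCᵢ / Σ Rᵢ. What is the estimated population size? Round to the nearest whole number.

Marked at large before each occasion: Mᵢ = Σⱼ<ᵢ (Cⱼ − Rⱼ) → M1=0, M2=870, M3=1055
Σ MᵢCᵢ = 0·870 + 870·228 + 1055·597 = 0 + 198360 + 629835 = 828195
Σ Rᵢ = 0 + 43 + 136 = 179
N̂ = 828195 / 179 ≈ 4626.8 → 4627

N ≈ 4627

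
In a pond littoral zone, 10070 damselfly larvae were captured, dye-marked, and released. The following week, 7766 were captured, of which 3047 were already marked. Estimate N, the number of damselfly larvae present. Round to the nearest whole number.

Lincoln-Petersen assumes M/N = R/C, so N = M·C / R.
N = (10070 × 7766) / 3047 = 78203620 / 3047 ≈ 25665.8 → 25666

N ≈ 25,666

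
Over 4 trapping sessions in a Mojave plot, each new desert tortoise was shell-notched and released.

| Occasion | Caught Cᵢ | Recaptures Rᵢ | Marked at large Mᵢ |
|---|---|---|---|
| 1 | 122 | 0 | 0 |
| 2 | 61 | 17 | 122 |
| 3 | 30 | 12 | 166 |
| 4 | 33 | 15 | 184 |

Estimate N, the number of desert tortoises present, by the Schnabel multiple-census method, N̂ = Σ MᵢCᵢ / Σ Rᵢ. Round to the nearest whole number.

N ≈ 420

Σ MᵢCᵢ = 0·122 + 122·61 + 166·30 + 184·33 = 0 + 7442 + 4980 + 6072 = 18494
Σ Rᵢ = 0 + 17 + 12 + 15 = 44
N̂ = 18494 / 44 ≈ 420.3 → 420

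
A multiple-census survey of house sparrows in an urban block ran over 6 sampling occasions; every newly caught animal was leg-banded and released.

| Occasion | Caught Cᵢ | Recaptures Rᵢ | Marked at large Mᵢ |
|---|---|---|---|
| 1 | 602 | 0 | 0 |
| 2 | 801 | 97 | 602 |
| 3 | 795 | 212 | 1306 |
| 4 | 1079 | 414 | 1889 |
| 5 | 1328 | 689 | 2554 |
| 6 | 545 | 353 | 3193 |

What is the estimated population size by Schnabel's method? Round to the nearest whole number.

Σ MᵢCᵢ = 0·602 + 602·801 + 1306·795 + 1889·1079 + 2554·1328 + 3193·545 = 0 + 482202 + 1038270 + 2038231 + 3391712 + 1740185 = 8690600
Σ Rᵢ = 0 + 97 + 212 + 414 + 689 + 353 = 1765
N̂ = 8690600 / 1765 ≈ 4923.9 → 4924

N ≈ 4924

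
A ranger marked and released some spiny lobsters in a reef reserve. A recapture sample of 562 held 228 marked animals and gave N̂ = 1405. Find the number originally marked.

From N = M·C/R: M = N·R / C = 1405·228 / 562 = 320340 / 562 = 570.

M = 570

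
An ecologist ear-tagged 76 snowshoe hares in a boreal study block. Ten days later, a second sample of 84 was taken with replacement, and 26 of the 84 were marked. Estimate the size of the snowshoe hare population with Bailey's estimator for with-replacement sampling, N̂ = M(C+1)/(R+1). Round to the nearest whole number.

N ≈ 239

N̂ = 76·(84+1)/(26+1) = 76·85/27 = 6460/27 ≈ 239.3 → 239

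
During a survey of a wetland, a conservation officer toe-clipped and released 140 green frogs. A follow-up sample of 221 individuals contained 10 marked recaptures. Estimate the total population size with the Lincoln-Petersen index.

N = 3094

If marked individuals mix randomly, R/C ≈ M/N, giving N ≈ M·C/R.
N = (140 × 221) / 10 = 30940 / 10 = 3094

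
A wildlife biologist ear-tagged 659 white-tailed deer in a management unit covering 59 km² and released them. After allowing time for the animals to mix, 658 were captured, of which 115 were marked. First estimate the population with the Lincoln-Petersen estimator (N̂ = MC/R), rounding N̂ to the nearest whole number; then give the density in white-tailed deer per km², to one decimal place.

N̂ = 659·658/115 = 433622/115 ≈ 3770.6 → 3771
Density = N̂ / area = 3771 / 59 ≈ 63.92 → 63.9 per km²

density ≈ 63.9 white-tailed deer per km²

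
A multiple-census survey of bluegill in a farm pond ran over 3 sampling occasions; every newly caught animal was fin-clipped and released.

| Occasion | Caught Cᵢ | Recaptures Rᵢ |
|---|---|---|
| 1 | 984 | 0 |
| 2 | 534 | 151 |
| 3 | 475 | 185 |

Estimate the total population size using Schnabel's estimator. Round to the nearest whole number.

N ≈ 3496

Marked at large before each occasion: Mᵢ = Σⱼ<ᵢ (Cⱼ − Rⱼ) → M1=0, M2=984, M3=1367
Σ MᵢCᵢ = 0·984 + 984·534 + 1367·475 = 0 + 525456 + 649325 = 1174781
Σ Rᵢ = 0 + 151 + 185 = 336
N̂ = 1174781 / 336 ≈ 3496.4 → 3496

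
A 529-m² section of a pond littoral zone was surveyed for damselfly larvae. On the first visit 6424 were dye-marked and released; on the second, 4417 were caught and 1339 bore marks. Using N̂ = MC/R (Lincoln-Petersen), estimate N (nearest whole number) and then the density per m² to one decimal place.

N̂ = 6424·4417/1339 = 28374808/1339 ≈ 21191.0 → 21191
Density = N̂ / area = 21191 / 529 ≈ 40.06 → 40.1 per m²

density ≈ 40.1 damselfly larvae per m²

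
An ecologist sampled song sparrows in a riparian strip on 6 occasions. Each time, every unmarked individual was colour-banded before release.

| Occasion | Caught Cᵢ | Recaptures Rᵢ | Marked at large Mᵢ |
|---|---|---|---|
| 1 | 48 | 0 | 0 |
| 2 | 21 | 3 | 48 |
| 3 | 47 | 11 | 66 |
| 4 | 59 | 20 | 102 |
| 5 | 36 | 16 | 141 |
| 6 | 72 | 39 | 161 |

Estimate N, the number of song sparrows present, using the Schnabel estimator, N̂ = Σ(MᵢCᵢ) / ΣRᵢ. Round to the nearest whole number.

N ≈ 301

Σ MᵢCᵢ = 0·48 + 48·21 + 66·47 + 102·59 + 141·36 + 161·72 = 0 + 1008 + 3102 + 6018 + 5076 + 11592 = 26796
Σ Rᵢ = 0 + 3 + 11 + 20 + 16 + 39 = 89
N̂ = 26796 / 89 ≈ 301.1 → 301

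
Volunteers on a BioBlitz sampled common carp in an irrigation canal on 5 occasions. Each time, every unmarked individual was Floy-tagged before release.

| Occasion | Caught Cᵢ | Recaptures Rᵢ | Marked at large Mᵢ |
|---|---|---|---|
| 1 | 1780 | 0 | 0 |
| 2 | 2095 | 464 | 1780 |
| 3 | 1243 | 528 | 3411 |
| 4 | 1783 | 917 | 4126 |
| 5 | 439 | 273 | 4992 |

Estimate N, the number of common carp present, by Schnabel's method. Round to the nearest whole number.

N ≈ 8028

Σ MᵢCᵢ = 0·1780 + 1780·2095 + 3411·1243 + 4126·1783 + 4992·439 = 0 + 3729100 + 4239873 + 7356658 + 2191488 = 17517119
Σ Rᵢ = 0 + 464 + 528 + 917 + 273 = 2182
N̂ = 17517119 / 2182 ≈ 8028.0 → 8028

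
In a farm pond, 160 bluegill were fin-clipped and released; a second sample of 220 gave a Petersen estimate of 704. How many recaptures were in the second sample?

R = 50

From N = M·C/R: R = M·C / N = 160·220 / 704 = 35200 / 704 = 50.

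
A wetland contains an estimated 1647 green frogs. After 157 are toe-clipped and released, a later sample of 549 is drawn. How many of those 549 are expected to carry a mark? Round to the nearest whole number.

expected recaptures ≈ 52

Expected recaptures E[R] = M·C / N.
E[R] = 157 × 549 / 1647 = 86193 / 1647 ≈ 52.3 → 52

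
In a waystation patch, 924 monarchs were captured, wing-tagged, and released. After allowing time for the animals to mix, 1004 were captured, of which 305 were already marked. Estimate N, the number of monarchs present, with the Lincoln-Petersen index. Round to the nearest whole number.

N ≈ 3042

If marked individuals mix randomly, R/C ≈ M/N, giving N ≈ M·C/R.
N = (924 × 1004) / 305 = 927696 / 305 ≈ 3041.6 → 3042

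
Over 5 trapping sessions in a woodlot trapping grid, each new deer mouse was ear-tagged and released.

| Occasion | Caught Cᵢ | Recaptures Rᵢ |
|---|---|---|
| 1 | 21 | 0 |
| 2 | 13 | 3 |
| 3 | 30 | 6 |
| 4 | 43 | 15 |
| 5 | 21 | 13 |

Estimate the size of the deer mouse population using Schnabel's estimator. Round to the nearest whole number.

Marked at large before each occasion: Mᵢ = Σⱼ<ᵢ (Cⱼ − Rⱼ) → M1=0, M2=21, M3=31, M4=55, M5=83
Σ MᵢCᵢ = 0·21 + 21·13 + 31·30 + 55·43 + 83·21 = 0 + 273 + 930 + 2365 + 1743 = 5311
Σ Rᵢ = 0 + 3 + 6 + 15 + 13 = 37
N̂ = 5311 / 37 ≈ 143.5 → 144

N ≈ 144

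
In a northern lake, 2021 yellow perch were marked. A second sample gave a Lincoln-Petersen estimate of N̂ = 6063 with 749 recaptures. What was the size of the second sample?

C = 2247

From N = M·C/R: C = N·R / M = 6063·749 / 2021 = 4541187 / 2021 = 2247.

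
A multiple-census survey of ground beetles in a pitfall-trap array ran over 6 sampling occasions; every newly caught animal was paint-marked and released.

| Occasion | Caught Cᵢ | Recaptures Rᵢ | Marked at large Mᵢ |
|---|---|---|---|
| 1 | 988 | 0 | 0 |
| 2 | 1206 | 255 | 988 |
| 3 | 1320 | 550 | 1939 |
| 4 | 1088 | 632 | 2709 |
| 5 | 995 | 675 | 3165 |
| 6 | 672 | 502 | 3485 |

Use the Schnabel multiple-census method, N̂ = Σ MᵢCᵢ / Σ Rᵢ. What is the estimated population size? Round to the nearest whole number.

N ≈ 4663

Σ MᵢCᵢ = 0·988 + 988·1206 + 1939·1320 + 2709·1088 + 3165·995 + 3485·672 = 0 + 1191528 + 2559480 + 2947392 + 3149175 + 2341920 = 12189495
Σ Rᵢ = 0 + 255 + 550 + 632 + 675 + 502 = 2614
N̂ = 12189495 / 2614 ≈ 4663.2 → 4663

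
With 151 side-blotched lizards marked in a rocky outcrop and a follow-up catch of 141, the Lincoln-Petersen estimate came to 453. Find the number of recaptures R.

R = 47

From N = M·C/R: R = M·C / N = 151·141 / 453 = 21291 / 453 = 47.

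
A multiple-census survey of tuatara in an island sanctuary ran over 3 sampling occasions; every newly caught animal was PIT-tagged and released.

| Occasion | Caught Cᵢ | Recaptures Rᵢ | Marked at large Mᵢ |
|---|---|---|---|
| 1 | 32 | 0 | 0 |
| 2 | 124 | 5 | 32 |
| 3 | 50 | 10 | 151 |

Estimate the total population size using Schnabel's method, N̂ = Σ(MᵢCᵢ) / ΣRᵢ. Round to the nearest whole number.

N ≈ 768

Σ MᵢCᵢ = 0·32 + 32·124 + 151·50 = 0 + 3968 + 7550 = 11518
Σ Rᵢ = 0 + 5 + 10 = 15
N̂ = 11518 / 15 ≈ 767.9 → 768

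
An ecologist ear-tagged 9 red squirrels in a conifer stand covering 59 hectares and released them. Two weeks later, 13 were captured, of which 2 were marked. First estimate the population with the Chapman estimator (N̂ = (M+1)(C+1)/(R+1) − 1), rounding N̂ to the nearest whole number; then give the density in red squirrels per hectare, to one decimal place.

density ≈ 0.8 red squirrels per hectare

N̂ = 10·14/3 − 1 = 140/3 − 1 ≈ 45.7 → 46
Density = N̂ / area = 46 / 59 ≈ 0.78 → 0.8 per hectare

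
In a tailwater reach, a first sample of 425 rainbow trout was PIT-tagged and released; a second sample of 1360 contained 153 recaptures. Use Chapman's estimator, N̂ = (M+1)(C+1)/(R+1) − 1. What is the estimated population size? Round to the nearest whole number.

N ≈ 3764

N̂ = (425+1)(1360+1)/(153+1) − 1 = 426·1361/154 − 1
= 579786/154 − 1 ≈ 3764.8 − 1 ≈ 3763.8 → 3764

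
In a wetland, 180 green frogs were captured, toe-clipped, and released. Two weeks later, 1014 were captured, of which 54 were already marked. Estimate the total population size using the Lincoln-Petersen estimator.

N = (180 × 1014) / 54 = 182520 / 54 = 3380

N = 3380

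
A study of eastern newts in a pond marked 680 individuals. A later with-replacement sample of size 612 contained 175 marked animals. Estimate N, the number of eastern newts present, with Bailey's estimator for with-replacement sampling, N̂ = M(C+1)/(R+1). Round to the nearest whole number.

N ≈ 2368

N̂ = 680·(612+1)/(175+1) = 680·613/176 = 416840/176 ≈ 2368.4 → 2368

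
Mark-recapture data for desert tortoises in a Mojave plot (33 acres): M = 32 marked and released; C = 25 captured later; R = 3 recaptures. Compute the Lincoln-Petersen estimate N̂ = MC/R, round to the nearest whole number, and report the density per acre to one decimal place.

density ≈ 8.1 desert tortoises per acre

N̂ = 32·25/3 = 800/3 ≈ 266.7 → 267
Density = N̂ / area = 267 / 33 ≈ 8.09 → 8.1 per acre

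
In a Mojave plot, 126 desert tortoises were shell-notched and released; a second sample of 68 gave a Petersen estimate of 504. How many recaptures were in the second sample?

R = 17

From N = M·C/R: R = M·C / N = 126·68 / 504 = 8568 / 504 = 17.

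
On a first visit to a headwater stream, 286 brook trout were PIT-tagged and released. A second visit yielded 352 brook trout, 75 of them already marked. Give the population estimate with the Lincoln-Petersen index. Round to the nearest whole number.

N ≈ 1342

If marked individuals mix randomly, R/C ≈ M/N, giving N ≈ M·C/R.
N = (286 × 352) / 75 = 100672 / 75 ≈ 1342.3 → 1342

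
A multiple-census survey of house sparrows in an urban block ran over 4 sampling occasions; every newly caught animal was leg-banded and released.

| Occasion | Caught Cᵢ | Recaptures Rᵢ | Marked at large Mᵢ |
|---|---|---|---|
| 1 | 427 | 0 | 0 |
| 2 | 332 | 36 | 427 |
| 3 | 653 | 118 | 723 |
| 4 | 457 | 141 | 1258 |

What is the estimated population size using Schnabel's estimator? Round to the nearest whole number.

N ≈ 4030

Σ MᵢCᵢ = 0·427 + 427·332 + 723·653 + 1258·457 = 0 + 141764 + 472119 + 574906 = 1188789
Σ Rᵢ = 0 + 36 + 118 + 141 = 295
N̂ = 1188789 / 295 ≈ 4029.8 → 4030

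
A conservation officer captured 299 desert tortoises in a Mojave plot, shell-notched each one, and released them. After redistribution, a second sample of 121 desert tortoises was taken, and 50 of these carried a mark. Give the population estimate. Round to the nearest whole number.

N ≈ 724

If marked individuals mix randomly, R/C ≈ M/N, giving N ≈ M·C/R.
N = (299 × 121) / 50 = 36179 / 50 ≈ 723.6 → 724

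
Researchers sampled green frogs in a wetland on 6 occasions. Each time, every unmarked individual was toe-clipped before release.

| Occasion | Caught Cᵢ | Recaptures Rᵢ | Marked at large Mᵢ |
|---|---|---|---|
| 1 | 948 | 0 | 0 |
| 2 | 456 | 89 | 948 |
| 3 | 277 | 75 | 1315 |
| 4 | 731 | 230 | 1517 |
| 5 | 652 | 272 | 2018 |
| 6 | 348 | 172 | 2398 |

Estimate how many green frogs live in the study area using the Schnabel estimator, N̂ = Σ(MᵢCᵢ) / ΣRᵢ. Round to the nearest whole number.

Σ MᵢCᵢ = 0·948 + 948·456 + 1315·277 + 1517·731 + 2018·652 + 2398·348 = 0 + 432288 + 364255 + 1108927 + 1315736 + 834504 = 4055710
Σ Rᵢ = 0 + 89 + 75 + 230 + 272 + 172 = 838
N̂ = 4055710 / 838 ≈ 4839.7 → 4840

N ≈ 4840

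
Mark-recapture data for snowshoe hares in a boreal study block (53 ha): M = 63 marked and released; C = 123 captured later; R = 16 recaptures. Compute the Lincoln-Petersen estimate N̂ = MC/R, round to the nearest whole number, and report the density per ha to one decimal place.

density ≈ 9.1 snowshoe hares per ha

N̂ = 63·123/16 = 7749/16 ≈ 484.3 → 484
Density = N̂ / area = 484 / 53 ≈ 9.13 → 9.1 per ha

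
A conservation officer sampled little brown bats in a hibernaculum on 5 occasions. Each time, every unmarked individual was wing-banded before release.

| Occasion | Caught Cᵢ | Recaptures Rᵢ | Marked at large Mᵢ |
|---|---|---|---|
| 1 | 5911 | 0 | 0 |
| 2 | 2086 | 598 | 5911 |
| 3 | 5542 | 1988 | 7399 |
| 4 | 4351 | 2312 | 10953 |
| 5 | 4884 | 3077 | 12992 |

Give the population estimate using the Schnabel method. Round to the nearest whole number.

Σ MᵢCᵢ = 0·5911 + 5911·2086 + 7399·5542 + 10953·4351 + 12992·4884 = 0 + 12330346 + 41005258 + 47656503 + 63452928 = 164445035
Σ Rᵢ = 0 + 598 + 1988 + 2312 + 3077 = 7975
N̂ = 164445035 / 7975 ≈ 20620.1 → 20620

N ≈ 20,620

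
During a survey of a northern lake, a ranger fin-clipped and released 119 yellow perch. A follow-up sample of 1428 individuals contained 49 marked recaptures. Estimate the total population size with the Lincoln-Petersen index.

N = (119 × 1428) / 49 = 169932 / 49 = 3468

N = 3468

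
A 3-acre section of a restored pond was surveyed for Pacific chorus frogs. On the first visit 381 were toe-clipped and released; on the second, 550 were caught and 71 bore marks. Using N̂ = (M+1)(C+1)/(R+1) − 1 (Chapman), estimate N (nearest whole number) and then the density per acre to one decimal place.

N̂ = 382·551/72 − 1 = 210482/72 − 1 ≈ 2922.4 → 2922
Density = N̂ / area = 2922 / 3 = 974.0 per acre

density ≈ 974.0 Pacific chorus frogs per acre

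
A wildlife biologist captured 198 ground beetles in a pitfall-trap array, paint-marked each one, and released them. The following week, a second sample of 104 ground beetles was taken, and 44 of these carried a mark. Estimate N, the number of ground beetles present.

N = 468

N = (198 × 104) / 44 = 20592 / 44 = 468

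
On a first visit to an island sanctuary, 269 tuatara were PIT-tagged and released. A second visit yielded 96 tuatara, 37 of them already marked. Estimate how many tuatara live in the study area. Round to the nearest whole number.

The marked fraction in the recapture sample should equal the marked fraction in the population: 37/96 = 269/N.
N = (269 × 96) / 37 = 25824 / 37 ≈ 697.9 → 698

N ≈ 698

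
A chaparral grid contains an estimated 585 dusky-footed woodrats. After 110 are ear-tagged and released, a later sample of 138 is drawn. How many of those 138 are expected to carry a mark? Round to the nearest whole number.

expected recaptures ≈ 26

Expected recaptures E[R] = M·C / N.
E[R] = 110 × 138 / 585 = 15180 / 585 ≈ 25.9 → 26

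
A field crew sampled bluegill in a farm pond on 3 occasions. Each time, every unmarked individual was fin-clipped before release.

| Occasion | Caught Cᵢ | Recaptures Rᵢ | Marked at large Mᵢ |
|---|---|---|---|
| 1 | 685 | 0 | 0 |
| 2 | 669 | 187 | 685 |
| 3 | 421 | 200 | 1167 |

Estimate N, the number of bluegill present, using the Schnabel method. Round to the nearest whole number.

Σ MᵢCᵢ = 0·685 + 685·669 + 1167·421 = 0 + 458265 + 491307 = 949572
Σ Rᵢ = 0 + 187 + 200 = 387
N̂ = 949572 / 387 ≈ 2453.7 → 2454

N ≈ 2454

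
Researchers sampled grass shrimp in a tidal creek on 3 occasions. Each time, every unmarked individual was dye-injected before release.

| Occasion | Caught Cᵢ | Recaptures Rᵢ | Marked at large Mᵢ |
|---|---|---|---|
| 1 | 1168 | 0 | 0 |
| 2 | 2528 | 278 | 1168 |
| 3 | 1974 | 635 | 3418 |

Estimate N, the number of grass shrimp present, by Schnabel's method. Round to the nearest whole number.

N ≈ 10,624

Σ MᵢCᵢ = 0·1168 + 1168·2528 + 3418·1974 = 0 + 2952704 + 6747132 = 9699836
Σ Rᵢ = 0 + 278 + 635 = 913
N̂ = 9699836 / 913 ≈ 10624.1 → 10624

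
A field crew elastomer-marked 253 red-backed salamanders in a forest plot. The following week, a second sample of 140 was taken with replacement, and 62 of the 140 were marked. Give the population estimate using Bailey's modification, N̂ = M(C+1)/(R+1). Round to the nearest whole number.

N̂ = 253·(140+1)/(62+1) = 253·141/63 = 35673/63 ≈ 566.2 → 566

N ≈ 566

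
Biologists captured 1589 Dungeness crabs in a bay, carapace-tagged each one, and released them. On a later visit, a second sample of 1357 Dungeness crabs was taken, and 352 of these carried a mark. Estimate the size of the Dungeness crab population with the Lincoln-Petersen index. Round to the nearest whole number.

If marked individuals mix randomly, R/C ≈ M/N, giving N ≈ M·C/R.
N = (1589 × 1357) / 352 = 2156273 / 352 ≈ 6125.8 → 6126

N ≈ 6126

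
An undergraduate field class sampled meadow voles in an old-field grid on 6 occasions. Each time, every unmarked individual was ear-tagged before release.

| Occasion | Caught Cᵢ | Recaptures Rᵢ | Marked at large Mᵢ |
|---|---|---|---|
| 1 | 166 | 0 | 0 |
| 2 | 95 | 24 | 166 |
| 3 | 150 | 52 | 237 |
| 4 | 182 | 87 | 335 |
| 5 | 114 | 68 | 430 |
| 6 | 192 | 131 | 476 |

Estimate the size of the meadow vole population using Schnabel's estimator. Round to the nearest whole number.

N ≈ 698

Σ MᵢCᵢ = 0·166 + 166·95 + 237·150 + 335·182 + 430·114 + 476·192 = 0 + 15770 + 35550 + 60970 + 49020 + 91392 = 252702
Σ Rᵢ = 0 + 24 + 52 + 87 + 68 + 131 = 362
N̂ = 252702 / 362 ≈ 698.1 → 698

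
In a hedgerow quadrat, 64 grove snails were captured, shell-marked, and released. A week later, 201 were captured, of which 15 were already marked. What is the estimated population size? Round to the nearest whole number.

N ≈ 858

Lincoln-Petersen assumes M/N = R/C, so N = M·C / R.
N = (64 × 201) / 15 = 12864 / 15 ≈ 857.6 → 858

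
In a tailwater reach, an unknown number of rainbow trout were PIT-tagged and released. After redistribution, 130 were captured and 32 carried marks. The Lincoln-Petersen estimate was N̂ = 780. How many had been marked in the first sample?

From N = M·C/R: M = N·R / C = 780·32 / 130 = 24960 / 130 = 192.

M = 192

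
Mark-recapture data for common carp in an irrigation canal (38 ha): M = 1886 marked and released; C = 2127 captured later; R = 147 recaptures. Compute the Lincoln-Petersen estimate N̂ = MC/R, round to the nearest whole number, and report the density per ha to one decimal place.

N̂ = 1886·2127/147 = 4011522/147 ≈ 27289.3 → 27289
Density = N̂ / area = 27289 / 38 ≈ 718.13 → 718.1 per ha

density ≈ 718.1 common carp per ha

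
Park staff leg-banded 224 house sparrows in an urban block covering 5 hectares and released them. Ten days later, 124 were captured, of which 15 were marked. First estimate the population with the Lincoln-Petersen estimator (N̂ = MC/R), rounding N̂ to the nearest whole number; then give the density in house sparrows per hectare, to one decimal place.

density ≈ 370.4 house sparrows per hectare

N̂ = 224·124/15 = 27776/15 ≈ 1851.7 → 1852
Density = N̂ / area = 1852 / 5 ≈ 370.40 → 370.4 per hectare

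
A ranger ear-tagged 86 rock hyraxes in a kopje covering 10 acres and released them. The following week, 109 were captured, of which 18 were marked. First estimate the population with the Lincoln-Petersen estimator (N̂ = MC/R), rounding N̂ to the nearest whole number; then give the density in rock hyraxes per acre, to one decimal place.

N̂ = 86·109/18 = 9374/18 ≈ 520.8 → 521
Density = N̂ / area = 521 / 10 ≈ 52.10 → 52.1 per acre

density ≈ 52.1 rock hyraxes per acre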